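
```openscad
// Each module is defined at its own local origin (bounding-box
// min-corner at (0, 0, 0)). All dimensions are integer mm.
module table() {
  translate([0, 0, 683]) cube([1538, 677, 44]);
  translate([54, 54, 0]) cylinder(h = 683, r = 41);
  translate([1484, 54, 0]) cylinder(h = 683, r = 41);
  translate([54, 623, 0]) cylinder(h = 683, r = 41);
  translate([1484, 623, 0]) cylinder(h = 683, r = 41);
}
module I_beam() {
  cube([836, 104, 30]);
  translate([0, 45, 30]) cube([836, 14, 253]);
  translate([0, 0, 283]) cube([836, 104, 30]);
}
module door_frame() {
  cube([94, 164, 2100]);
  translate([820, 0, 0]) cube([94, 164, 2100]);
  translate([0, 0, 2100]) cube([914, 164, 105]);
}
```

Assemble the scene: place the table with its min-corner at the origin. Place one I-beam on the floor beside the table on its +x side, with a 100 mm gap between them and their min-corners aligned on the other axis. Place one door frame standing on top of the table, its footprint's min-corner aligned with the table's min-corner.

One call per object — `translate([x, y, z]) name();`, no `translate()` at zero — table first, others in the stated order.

table();
translate([1638, 0, 0]) I_beam();
translate([0, 0, 727]) door_frame();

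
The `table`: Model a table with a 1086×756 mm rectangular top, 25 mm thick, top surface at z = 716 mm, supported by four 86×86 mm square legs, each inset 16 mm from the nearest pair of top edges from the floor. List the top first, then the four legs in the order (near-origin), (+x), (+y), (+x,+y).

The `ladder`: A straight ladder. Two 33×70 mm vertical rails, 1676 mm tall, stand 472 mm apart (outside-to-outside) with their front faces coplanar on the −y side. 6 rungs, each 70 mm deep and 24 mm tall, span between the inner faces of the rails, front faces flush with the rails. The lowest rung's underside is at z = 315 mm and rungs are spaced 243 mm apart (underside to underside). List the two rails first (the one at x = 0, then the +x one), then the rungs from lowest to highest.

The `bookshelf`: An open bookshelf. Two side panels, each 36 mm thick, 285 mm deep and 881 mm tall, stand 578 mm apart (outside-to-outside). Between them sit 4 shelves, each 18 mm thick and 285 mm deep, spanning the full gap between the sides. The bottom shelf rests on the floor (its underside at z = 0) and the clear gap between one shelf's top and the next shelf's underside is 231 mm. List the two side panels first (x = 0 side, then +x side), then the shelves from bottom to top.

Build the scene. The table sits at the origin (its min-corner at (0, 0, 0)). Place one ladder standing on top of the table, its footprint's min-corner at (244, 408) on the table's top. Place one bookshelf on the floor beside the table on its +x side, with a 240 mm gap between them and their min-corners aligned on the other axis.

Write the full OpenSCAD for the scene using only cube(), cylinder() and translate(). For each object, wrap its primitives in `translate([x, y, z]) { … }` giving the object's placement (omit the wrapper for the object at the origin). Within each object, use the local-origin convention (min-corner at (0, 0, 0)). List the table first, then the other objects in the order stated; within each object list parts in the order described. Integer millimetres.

translate([0, 0, 691]) cube([1086, 756, 25]);
translate([16, 16, 0]) cube([86, 86, 691]);
translate([984, 16, 0]) cube([86, 86, 691]);
translate([16, 654, 0]) cube([86, 86, 691]);
translate([984, 654, 0]) cube([86, 86, 691]);
translate([244, 408, 716]) {
  cube([33, 70, 1676]);
  translate([439, 0, 0]) cube([33, 70, 1676]);
  translate([33, 0, 315]) cube([406, 70, 24]);
  translate([33, 0, 558]) cube([406, 70, 24]);
  translate([33, 0, 801]) cube([406, 70, 24]);
  translate([33, 0, 1044]) cube([406, 70, 24]);
  translate([33, 0, 1287]) cube([406, 70, 24]);
  translate([33, 0, 1530]) cube([406, 70, 24]);
}
translate([1326, 0, 0]) {
  cube([36, 285, 881]);
  translate([542, 0, 0]) cube([36, 285, 881]);
  translate([36, 0, 0]) cube([506, 285, 18]);
  translate([36, 0, 249]) cube([506, 285, 18]);
  translate([36, 0, 498]) cube([506, 285, 18]);
  translate([36, 0, 747]) cube([506, 285, 18]);
}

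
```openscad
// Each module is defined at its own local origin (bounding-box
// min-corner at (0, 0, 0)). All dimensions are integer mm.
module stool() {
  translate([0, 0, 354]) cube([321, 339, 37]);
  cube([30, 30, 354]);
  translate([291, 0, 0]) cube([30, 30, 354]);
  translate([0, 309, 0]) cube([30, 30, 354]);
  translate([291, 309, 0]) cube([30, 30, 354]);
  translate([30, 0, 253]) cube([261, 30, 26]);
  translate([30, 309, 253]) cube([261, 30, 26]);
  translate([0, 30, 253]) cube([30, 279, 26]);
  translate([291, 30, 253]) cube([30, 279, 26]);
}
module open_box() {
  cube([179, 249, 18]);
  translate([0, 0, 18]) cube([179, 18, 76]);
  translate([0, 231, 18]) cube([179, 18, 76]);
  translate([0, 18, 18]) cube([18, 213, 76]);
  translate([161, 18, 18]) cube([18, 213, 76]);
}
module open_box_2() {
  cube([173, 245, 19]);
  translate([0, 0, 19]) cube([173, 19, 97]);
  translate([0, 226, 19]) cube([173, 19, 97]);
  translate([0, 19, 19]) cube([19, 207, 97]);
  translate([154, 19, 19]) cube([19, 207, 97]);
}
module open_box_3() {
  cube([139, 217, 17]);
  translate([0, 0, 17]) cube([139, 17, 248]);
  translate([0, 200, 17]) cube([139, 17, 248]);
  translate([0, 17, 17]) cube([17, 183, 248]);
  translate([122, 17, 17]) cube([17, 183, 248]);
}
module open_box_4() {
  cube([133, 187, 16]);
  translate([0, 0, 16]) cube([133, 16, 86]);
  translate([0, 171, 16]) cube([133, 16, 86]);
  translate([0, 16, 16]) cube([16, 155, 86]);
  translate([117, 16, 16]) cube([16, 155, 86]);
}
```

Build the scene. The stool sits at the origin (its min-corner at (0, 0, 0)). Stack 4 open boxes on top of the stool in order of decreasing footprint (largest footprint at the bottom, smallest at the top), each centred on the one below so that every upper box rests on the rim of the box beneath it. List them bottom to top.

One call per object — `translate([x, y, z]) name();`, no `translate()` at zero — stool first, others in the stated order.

stool();
translate([71, 45, 391]) open_box();
translate([74, 47, 485]) open_box_2();
translate([91, 61, 601]) open_box_3();
translate([94, 76, 866]) open_box_4();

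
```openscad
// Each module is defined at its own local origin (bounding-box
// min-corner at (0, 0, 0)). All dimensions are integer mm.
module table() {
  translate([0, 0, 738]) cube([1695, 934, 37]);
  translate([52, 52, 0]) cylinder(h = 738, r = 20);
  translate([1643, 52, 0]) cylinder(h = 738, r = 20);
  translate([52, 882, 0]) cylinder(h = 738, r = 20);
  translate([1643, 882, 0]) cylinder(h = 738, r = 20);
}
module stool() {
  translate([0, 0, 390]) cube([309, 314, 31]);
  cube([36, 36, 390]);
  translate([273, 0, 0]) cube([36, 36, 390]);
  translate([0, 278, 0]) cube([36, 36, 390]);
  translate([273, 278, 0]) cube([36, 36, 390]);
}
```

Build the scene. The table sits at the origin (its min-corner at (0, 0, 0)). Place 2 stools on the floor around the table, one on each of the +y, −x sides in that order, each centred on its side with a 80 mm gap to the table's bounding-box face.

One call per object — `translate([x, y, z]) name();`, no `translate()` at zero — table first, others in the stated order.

table();
translate([693, 1014, 0]) stool();
translate([-389, 310, 0]) stool();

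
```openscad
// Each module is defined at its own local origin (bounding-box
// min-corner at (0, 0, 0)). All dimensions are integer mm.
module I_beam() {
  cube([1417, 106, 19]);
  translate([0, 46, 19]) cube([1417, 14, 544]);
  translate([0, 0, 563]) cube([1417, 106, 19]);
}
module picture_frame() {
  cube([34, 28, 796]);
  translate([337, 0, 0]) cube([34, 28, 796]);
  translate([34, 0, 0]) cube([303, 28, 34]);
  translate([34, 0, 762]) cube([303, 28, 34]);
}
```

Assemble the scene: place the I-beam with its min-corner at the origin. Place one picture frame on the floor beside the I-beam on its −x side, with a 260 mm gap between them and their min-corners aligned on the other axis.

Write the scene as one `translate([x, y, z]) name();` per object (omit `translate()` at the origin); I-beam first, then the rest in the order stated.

I_beam();
translate([-631, 0, 0]) picture_frame();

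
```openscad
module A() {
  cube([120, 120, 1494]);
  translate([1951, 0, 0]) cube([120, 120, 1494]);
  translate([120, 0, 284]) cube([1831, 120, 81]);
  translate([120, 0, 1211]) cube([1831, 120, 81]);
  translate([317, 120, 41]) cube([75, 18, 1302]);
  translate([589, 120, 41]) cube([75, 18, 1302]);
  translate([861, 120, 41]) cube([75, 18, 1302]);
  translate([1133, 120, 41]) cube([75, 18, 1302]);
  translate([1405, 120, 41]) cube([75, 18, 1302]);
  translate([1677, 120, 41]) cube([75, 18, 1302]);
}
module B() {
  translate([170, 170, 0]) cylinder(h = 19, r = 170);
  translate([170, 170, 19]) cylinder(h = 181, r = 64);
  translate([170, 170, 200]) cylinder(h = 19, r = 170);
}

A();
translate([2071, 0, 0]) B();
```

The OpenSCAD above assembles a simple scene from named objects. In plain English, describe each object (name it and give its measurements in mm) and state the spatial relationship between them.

A is a fence section. Two 120×120 mm posts, 1494 mm tall, stand on the floor with a clear span of 1831 mm between their inner faces. Two horizontal rails of 120×81 mm section span the gap between the posts with their undersides at z = 284 mm and z = 1211 mm, flush with the posts' −y face. 6 pickets, each 75 mm wide, 18 mm thick and 1302 mm tall, are fixed to the +y face of the rails with their bottoms at z = 41 mm, evenly spaced across the span with equal gaps (rounded down to the nearest mm) at the −x end and between each pair — any rounding remainder accumulates at the +x end.

B is a spool: two coaxial disc flanges of radius 170 mm and thickness 19 mm, joined by a core cylinder of radius 64 mm and height 181 mm. The lower flange rests on z = 0 and the three cylinders share a vertical axis.

The spool is against the fence section's +x side, with their −y faces flush.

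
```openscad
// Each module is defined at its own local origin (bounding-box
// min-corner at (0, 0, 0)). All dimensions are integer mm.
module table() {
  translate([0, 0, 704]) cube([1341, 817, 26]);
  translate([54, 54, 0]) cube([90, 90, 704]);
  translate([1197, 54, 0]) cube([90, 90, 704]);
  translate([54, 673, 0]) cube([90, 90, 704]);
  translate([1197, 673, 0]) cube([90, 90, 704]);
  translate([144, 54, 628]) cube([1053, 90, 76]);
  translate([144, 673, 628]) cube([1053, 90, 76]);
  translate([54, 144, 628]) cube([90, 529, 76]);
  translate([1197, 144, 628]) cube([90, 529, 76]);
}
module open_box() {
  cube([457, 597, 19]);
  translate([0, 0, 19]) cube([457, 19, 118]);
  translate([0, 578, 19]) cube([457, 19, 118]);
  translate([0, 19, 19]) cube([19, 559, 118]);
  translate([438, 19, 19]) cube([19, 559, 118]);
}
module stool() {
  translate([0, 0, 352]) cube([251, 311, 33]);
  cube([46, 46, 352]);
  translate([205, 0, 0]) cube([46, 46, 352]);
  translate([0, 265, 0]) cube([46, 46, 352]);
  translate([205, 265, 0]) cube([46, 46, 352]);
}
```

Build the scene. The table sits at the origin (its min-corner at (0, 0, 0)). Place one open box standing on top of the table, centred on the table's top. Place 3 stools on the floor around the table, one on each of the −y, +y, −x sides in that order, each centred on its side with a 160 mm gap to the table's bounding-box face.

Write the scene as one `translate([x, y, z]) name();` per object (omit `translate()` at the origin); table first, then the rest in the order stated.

table();
translate([442, 110, 730]) open_box();
translate([545, -471, 0]) stool();
translate([545, 977, 0]) stool();
translate([-411, 253, 0]) stool();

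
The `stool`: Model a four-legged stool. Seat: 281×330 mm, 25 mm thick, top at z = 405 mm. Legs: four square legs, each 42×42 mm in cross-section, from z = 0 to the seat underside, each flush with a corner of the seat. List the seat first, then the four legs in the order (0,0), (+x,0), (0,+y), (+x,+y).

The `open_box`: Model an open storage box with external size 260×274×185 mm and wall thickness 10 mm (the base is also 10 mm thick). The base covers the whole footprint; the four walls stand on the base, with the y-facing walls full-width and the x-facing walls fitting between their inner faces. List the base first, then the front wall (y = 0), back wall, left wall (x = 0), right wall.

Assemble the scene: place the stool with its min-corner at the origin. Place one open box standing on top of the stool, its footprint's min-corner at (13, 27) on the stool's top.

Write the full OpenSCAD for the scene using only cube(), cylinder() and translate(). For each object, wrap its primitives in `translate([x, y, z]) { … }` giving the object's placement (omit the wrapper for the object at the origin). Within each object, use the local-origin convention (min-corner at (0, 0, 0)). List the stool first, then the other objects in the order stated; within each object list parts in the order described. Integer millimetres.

translate([0, 0, 380]) cube([281, 330, 25]);
cube([42, 42, 380]);
translate([239, 0, 0]) cube([42, 42, 380]);
translate([0, 288, 0]) cube([42, 42, 380]);
translate([239, 288, 0]) cube([42, 42, 380]);
translate([13, 27, 405]) {
  cube([260, 274, 10]);
  translate([0, 0, 10]) cube([260, 10, 175]);
  translate([0, 264, 10]) cube([260, 10, 175]);
  translate([0, 10, 10]) cube([10, 254, 175]);
  translate([250, 10, 10]) cube([10, 254, 175]);
}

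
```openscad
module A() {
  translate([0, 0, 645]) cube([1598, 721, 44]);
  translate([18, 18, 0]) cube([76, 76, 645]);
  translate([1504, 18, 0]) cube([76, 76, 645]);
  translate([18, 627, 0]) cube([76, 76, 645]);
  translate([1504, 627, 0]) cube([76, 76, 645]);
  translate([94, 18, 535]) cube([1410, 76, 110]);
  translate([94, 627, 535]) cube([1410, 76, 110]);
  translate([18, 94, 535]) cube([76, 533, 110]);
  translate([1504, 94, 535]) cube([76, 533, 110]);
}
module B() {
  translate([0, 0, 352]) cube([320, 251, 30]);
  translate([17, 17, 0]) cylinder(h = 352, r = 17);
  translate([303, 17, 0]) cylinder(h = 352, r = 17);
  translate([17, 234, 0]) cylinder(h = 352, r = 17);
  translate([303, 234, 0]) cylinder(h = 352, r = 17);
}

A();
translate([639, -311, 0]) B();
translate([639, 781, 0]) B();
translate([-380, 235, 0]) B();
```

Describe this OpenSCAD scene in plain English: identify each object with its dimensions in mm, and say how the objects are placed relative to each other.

A is a rectangular dining table. The top is 1598×721×44 mm with its upper surface at z = 689 mm. It stands on four 76×76 mm square legs, each inset 18 mm from the nearest pair of top edges, running from the floor to the underside of the top. Four apron rails, 76 mm thick and 110 mm tall, run between adjacent legs with their top edges flush with the underside of the top and their outer faces flush with the legs' outer faces.

B is a simple wooden stool: a rectangular seat 320 mm (x) by 251 mm (y), 30 mm thick, top face at z = 382 mm, on four round legs, each 34 mm in diameter. The legs rest on z = 0, each leg's axis is inset half a diameter from the nearest pair of seat edges (so the leg's bounding box is flush with the corner).

Three stools sit around the table at the −y, +y, −x sides.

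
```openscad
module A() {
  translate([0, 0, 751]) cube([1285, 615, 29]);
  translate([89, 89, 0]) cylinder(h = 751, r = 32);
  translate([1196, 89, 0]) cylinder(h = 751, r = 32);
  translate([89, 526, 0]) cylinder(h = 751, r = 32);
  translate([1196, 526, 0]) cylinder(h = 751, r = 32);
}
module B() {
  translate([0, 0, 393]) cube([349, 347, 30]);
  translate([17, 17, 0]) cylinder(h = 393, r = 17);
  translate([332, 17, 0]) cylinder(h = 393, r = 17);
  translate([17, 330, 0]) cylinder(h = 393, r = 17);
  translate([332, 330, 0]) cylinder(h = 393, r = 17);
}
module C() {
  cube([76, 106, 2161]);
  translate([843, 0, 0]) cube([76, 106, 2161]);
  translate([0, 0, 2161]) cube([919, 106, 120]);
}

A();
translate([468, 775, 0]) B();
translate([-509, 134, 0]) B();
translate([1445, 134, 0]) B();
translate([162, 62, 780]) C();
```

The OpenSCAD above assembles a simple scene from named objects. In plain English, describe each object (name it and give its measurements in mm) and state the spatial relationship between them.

A is a table with a 1285×615 mm rectangular top, 29 mm thick, top surface at z = 780 mm, supported by four round legs of 64 mm diameter, each leg's bounding box inset 57 mm from the nearest pair of top edges, running from the floor.

B is a simple wooden stool: a rectangular seat 349 mm (x) by 347 mm (y), 30 mm thick, top face at z = 423 mm, on four round legs, each 34 mm in diameter. The legs rest on z = 0, each leg's axis is inset half a diameter from the nearest pair of seat edges (so the leg's bounding box is flush with the corner).

C is a door frame. The clear opening is 767 mm wide and 2161 mm high. Two 76 mm wide jambs, 106 mm deep, stand either side of the opening from the floor to the top of the opening. A 120 mm thick head sits across the top of both jambs, spanning the full outside width of the frame.

Three stools sit around the table at the +y, −x, +x sides. The door frame is on top of the table.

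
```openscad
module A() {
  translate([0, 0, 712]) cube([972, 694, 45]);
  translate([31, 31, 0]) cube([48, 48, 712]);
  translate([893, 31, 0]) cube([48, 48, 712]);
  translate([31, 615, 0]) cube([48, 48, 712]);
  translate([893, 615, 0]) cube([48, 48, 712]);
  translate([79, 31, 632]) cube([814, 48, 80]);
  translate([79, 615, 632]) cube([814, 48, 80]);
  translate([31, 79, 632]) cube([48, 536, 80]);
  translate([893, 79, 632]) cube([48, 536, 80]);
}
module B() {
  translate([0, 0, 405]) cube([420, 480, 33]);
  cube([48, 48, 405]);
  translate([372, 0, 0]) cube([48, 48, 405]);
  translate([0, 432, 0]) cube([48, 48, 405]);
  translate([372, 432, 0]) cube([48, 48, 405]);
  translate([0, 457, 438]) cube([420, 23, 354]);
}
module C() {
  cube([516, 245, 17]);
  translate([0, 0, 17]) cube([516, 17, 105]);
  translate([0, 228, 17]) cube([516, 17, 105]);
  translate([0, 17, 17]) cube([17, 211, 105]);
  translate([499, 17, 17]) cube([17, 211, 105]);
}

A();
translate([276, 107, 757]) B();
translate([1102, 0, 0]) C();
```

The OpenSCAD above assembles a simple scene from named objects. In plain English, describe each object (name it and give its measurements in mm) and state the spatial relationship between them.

A is a table: top 972 mm (x) × 694 mm (y), 45 mm thick, upper face at z = 757 mm, on four 48×48 mm square legs, each inset 31 mm from the nearest pair of top edges, running from z = 0 to the bottom of the top. Four apron rails, 48 mm thick and 80 mm tall, run between adjacent legs with their top edges flush with the underside of the top and their outer faces flush with the legs' outer faces.

B is a chair. The seat is a 420×480×33 mm slab with its top at z = 438 mm, on four 48×48 mm corner legs (flush with the seat edges, standing on z = 0). A flat backrest 23 mm thick, 354 mm tall, spans the full seat width and rises from the seat top along its +y edge, rear face flush with the rear of the seat.

C is an open storage box with external size 516×245×122 mm and wall thickness 17 mm (the base is also 17 mm thick). The base covers the whole footprint; the four walls stand on the base, with the y-facing walls full-width and the x-facing walls fitting between their inner faces.

The chair is on top of the table, centred. The open box is on the floor beside the table on its +x side.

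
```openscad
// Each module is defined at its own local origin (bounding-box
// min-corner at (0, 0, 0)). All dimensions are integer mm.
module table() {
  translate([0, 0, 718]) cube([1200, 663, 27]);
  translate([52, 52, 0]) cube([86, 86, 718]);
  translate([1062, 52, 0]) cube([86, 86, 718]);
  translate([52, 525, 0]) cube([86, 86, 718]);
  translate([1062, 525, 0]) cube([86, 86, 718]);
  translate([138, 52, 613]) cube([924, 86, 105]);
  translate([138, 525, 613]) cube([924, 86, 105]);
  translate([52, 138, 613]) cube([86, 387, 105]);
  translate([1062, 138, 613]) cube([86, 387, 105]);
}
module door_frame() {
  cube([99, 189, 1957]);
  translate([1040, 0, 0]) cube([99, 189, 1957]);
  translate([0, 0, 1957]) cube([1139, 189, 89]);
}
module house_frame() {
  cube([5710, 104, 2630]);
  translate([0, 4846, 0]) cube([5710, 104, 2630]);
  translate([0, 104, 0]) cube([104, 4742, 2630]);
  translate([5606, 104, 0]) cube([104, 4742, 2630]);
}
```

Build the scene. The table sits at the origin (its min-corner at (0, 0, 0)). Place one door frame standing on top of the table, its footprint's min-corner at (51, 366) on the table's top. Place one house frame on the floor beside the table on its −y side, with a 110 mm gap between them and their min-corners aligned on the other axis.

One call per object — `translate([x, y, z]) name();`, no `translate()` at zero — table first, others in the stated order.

table();
translate([51, 366, 745]) door_frame();
translate([0, -5060, 0]) house_frame();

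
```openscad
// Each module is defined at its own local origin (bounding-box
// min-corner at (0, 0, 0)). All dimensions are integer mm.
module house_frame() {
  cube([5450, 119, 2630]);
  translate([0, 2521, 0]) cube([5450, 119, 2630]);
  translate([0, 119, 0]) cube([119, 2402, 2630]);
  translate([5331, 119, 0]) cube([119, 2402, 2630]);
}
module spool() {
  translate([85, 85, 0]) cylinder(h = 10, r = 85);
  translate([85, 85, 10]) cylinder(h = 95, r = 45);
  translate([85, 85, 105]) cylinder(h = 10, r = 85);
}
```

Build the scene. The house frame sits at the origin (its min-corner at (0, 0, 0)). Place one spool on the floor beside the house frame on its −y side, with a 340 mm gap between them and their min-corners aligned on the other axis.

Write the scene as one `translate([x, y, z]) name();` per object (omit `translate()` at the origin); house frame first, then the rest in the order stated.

house_frame();
translate([0, -510, 0]) spool();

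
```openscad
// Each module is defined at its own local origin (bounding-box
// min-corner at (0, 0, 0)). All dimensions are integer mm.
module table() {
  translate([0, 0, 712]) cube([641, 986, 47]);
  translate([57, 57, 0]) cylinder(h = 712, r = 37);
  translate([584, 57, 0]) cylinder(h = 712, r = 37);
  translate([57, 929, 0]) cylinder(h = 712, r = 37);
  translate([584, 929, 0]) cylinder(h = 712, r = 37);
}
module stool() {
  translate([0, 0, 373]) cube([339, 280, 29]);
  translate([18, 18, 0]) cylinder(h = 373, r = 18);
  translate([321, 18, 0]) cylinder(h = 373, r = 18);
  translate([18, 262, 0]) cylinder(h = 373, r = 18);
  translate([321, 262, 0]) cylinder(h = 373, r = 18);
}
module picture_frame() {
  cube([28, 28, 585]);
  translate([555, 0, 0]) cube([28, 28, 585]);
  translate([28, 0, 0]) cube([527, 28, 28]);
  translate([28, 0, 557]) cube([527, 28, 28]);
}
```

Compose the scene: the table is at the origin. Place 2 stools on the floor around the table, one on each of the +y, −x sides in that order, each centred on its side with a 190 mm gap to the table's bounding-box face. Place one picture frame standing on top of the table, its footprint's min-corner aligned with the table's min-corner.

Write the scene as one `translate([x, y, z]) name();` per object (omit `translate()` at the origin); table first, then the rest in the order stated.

table();
translate([151, 1176, 0]) stool();
translate([-529, 353, 0]) stool();
translate([0, 0, 759]) picture_frame();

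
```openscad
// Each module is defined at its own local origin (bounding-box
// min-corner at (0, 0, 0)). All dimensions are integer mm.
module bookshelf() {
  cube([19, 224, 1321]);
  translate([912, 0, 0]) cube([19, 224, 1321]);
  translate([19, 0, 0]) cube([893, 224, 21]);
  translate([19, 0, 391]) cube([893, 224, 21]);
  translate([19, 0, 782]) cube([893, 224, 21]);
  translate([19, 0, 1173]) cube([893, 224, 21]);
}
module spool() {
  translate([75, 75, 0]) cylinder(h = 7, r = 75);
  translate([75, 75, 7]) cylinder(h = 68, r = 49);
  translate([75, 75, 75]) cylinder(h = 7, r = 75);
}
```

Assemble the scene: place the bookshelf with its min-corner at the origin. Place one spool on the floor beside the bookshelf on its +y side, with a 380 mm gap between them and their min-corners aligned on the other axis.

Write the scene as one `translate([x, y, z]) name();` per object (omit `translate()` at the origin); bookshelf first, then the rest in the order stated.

bookshelf();
translate([0, 604, 0]) spool();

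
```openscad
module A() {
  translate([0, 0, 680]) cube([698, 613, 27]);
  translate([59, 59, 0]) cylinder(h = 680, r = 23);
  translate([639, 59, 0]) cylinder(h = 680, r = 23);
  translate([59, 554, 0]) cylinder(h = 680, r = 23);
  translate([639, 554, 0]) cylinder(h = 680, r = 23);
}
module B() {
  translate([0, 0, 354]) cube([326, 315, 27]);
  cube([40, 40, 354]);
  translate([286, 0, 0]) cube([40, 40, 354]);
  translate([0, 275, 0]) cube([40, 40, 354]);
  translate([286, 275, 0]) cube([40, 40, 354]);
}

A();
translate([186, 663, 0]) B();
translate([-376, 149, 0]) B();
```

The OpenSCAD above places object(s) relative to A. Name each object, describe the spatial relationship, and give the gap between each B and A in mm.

A is a table. B is a stool. Two stools sit around the table at the +y, −x sides. The gap between each stool and the table is 50 mm.

Each stool's nearest face is 50 mm from the table's bounding box.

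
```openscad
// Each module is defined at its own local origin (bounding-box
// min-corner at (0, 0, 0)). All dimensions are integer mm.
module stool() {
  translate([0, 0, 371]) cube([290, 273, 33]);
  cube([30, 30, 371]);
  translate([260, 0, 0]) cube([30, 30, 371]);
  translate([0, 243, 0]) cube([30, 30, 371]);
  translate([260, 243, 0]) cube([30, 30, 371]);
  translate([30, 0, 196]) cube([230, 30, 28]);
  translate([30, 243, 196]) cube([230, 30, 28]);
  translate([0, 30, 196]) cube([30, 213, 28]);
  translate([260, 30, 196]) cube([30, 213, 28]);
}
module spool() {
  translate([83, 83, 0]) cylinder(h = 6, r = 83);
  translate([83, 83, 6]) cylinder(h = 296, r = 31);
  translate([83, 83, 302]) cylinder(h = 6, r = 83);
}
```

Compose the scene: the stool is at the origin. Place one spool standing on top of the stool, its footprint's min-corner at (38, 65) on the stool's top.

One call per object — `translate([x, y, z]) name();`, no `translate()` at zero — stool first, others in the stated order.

stool();
translate([38, 65, 404]) spool();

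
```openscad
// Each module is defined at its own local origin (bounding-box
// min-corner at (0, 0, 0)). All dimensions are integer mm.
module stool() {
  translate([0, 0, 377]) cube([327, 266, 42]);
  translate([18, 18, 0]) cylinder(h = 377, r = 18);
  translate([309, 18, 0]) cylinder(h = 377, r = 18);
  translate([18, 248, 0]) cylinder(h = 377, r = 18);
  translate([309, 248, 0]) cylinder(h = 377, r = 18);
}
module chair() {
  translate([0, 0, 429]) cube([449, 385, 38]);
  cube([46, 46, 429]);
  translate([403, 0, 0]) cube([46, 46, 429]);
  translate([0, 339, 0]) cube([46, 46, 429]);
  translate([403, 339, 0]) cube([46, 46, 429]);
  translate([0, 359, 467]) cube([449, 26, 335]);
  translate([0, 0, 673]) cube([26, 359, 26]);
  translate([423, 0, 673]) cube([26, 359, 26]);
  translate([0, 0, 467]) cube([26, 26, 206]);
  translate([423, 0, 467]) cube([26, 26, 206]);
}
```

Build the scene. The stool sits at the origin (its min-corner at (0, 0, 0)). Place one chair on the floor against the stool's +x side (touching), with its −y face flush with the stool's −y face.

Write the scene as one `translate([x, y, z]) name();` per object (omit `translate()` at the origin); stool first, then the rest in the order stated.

stool();
translate([327, 0, 0]) chair();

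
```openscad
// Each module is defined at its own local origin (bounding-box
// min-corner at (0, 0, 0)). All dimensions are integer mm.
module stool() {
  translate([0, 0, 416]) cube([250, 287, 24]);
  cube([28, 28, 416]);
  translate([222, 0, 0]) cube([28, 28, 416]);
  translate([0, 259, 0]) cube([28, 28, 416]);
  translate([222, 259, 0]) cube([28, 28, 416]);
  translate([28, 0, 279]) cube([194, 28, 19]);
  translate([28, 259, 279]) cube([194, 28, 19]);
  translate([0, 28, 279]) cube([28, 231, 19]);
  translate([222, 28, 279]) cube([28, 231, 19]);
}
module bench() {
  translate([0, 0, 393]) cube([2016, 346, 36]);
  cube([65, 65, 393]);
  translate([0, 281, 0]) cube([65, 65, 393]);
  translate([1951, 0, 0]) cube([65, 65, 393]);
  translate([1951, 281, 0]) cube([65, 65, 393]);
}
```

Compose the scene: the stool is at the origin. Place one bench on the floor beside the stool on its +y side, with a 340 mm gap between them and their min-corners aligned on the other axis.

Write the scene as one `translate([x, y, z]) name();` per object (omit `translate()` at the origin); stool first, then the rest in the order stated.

stool();
translate([0, 627, 0]) bench();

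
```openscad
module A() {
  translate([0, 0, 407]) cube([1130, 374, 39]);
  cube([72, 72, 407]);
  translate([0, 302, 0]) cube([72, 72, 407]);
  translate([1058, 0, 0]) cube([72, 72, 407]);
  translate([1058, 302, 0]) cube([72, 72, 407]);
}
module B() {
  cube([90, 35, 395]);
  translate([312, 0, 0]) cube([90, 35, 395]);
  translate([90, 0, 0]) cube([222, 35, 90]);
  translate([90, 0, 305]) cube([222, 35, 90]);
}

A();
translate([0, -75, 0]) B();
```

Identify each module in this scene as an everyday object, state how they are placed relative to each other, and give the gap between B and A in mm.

The picture frame's nearest face is 40 mm from the bench's −y face.

A is a bench. B is a picture frame. The picture frame is on the floor beside the bench on its −y side. The gap between the picture frame and the bench is 40 mm.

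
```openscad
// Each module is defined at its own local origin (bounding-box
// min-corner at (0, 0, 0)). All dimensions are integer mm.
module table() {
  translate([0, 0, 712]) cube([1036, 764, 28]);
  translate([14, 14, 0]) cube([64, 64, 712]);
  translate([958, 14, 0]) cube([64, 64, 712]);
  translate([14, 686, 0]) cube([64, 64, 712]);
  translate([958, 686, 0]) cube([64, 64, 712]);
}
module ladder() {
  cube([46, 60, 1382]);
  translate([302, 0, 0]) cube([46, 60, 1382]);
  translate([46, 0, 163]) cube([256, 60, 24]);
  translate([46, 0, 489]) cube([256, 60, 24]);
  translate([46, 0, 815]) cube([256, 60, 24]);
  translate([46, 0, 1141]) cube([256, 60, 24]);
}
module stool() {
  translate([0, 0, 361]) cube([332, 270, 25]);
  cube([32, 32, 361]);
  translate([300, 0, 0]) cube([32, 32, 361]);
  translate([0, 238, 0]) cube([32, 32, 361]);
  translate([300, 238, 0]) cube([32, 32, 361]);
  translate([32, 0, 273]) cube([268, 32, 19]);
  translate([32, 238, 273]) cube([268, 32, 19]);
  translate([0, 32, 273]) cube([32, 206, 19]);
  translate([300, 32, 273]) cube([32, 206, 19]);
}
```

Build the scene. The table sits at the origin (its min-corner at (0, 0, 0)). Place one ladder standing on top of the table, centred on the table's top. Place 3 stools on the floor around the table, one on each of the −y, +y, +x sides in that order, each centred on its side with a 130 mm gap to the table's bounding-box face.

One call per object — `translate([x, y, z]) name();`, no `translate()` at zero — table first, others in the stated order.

table();
translate([344, 352, 740]) ladder();
translate([352, -400, 0]) stool();
translate([352, 894, 0]) stool();
translate([1166, 247, 0]) stool();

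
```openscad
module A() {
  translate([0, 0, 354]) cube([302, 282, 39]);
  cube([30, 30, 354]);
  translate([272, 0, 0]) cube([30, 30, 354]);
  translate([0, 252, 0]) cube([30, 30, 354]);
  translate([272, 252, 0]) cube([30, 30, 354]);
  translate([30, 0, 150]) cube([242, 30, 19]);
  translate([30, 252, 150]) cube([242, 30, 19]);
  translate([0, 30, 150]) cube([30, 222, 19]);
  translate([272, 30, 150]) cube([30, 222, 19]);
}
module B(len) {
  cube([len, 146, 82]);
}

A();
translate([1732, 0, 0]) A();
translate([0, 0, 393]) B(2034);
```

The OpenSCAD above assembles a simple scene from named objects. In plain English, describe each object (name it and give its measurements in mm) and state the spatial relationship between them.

A is a simple wooden stool: a rectangular seat 302 mm (x) by 282 mm (y), 39 mm thick, top face at z = 393 mm, on four square legs, each 30×30 mm in cross-section. The legs rest on z = 0, each flush with a corner of the seat. Four stretchers, 30 mm wide and 19 mm tall, connect adjacent legs with their undersides at z = 150 mm, each running between the inner faces of the legs it joins and aligned with the legs' outer faces on the other axis.

B is a rectangular beam 2034 mm long (x), 146 mm deep (y), 82 mm thick (z).

The beam spans the tops of two stools placed 1430 mm apart, resting at z = 393 mm.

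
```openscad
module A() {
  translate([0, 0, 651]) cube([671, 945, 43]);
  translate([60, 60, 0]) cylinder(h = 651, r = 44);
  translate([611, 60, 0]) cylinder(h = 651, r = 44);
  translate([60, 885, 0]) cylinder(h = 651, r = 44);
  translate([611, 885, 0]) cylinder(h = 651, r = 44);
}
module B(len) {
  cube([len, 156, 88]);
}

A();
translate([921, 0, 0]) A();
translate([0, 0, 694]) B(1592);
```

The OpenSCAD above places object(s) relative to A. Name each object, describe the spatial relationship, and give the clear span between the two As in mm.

Second table starts at x = 921; first ends at x = 671; clear span = 921 − 671 = 250 mm.

A is a table. B is a beam. A beam spans the tops of two tables. The clear span between the two tables is 250 mm.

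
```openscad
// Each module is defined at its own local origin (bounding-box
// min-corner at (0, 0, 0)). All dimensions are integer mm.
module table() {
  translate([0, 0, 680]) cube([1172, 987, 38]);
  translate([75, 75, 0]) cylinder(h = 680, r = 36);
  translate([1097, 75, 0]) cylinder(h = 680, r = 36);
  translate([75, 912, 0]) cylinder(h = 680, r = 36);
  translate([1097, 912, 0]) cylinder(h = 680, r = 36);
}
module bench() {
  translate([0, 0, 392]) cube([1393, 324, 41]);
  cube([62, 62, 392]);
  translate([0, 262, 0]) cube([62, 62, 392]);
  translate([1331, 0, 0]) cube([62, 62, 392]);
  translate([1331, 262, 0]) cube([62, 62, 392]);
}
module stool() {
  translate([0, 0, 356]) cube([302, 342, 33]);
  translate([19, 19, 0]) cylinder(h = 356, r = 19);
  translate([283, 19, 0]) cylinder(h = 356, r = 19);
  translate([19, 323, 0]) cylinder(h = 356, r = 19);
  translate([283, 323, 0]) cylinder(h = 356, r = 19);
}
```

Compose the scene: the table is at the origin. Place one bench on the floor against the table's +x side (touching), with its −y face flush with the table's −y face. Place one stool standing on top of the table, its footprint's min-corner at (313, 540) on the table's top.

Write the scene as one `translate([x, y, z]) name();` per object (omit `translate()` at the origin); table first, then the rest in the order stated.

table();
translate([1172, 0, 0]) bench();
translate([313, 540, 718]) stool();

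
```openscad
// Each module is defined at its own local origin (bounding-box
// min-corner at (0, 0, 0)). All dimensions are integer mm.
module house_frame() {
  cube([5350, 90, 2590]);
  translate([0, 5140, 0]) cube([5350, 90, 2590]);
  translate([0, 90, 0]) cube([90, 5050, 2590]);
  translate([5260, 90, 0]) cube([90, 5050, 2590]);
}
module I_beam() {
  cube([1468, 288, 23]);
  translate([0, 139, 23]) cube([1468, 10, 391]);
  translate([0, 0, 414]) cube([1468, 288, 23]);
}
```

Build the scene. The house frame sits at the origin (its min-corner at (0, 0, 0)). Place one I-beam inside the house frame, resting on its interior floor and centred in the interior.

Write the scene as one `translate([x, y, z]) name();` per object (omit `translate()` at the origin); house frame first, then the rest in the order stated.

house_frame();
translate([1941, 2471, 0]) I_beam();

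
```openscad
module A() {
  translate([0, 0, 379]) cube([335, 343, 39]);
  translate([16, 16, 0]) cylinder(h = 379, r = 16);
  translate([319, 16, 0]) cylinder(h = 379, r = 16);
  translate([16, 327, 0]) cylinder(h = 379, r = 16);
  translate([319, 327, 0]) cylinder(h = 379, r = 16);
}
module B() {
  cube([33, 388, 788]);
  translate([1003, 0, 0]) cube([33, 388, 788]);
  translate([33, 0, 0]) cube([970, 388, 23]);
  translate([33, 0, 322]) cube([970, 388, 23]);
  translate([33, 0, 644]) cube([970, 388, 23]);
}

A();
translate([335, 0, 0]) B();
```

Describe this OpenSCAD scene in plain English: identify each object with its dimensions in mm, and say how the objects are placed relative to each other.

A is a four-legged stool. The seat is a 335×343×39 mm slab whose top surface is at z = 418 mm; four round legs, each 32 mm in diameter, run from the floor (z = 0) to the underside of the seat, each leg's axis is inset half a diameter from the nearest pair of seat edges (so the leg's bounding box is flush with the corner).

B is a bookshelf 1036 mm wide overall, 388 mm deep and 788 mm tall. The two sides are 33 mm thick vertical panels. 3 horizontal shelves of 23 mm thickness span between the inner faces of the sides; the lowest shelf sits on the floor and shelves are stacked with a clear vertical gap of 299 mm between each pair.

The bookshelf is against the stool's +x side, with their −y faces flush.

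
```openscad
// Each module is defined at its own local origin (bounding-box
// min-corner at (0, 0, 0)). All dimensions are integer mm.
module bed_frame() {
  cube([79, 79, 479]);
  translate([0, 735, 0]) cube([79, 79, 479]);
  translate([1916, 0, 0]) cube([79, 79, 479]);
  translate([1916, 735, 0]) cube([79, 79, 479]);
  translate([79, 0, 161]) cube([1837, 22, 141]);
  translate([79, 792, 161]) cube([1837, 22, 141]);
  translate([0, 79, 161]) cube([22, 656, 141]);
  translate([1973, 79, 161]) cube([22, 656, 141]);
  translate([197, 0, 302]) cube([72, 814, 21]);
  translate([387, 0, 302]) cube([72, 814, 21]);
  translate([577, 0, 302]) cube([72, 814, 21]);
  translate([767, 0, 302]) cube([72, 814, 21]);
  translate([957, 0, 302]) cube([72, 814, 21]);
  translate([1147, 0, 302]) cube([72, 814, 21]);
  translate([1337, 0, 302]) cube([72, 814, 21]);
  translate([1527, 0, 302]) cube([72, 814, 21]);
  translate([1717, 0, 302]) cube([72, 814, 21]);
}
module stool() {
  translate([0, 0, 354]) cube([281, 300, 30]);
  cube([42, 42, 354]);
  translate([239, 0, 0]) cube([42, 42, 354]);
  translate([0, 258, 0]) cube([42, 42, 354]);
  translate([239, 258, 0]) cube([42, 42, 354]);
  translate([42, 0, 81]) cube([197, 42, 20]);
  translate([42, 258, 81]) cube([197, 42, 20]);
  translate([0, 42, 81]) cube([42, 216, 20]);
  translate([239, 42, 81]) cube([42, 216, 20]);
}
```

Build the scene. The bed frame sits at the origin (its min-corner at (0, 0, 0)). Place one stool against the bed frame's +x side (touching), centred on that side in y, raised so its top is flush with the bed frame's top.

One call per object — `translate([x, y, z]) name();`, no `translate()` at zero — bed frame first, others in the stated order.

bed_frame();
translate([1995, 257, 95]) stool();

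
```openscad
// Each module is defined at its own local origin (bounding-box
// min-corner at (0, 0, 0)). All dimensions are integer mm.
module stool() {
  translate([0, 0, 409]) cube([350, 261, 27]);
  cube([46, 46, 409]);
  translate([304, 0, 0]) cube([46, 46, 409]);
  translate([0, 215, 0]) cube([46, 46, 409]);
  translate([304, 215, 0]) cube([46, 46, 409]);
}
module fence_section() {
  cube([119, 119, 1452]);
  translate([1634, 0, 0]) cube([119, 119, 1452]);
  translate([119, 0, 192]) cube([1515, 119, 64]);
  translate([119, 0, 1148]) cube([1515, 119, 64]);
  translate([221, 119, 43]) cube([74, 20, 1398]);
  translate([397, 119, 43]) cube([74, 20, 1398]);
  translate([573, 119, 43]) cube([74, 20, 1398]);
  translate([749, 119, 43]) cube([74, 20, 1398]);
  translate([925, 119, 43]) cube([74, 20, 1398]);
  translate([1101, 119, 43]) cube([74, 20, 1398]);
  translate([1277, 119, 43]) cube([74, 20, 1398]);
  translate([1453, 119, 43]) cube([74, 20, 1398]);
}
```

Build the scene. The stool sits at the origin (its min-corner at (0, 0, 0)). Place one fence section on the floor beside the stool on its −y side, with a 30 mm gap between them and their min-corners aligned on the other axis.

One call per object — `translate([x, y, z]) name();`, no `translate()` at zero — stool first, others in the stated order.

stool();
translate([0, -169, 0]) fence_section();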